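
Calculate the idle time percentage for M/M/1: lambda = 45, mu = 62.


Idle fraction = (1 - rho) * 100 = (1 - 45/62) * 100 = 27.4%

27.4%


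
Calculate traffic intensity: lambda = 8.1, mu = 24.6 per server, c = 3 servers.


rho = lambda / (c * mu) = 8.1 / (3 * 24.6) = 0.1098

0.1098


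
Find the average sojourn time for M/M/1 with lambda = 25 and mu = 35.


W = 1/(mu - lambda) = 1/(35 - 25) = 0.1 hours

0.1 hours


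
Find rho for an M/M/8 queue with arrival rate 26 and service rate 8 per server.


rho = lambda/(c*mu) = 26/(8*8) = 0.4063

0.4063


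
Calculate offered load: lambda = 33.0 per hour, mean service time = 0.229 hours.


Offered load a = lambda * E[S] = 33.0 * 0.229 = 7.56 Erlangs

7.56 Erlangs


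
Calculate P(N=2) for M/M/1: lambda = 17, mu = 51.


rho = 17/51; P(n) = (1-rho)*rho^n = (1-17/51)*(17/51)^2 = 0.0741

0.0741


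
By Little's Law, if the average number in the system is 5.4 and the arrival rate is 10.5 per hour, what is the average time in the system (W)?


W = L / lambda = 5.4 / 10.5 = 0.5143 hours

0.5143 hours


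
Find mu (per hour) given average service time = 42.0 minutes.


mu = 60 / avg_service_time = 60 / 42.0 = 1.43 per hour

1.43 per hour


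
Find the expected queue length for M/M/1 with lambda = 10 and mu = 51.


rho = 10/51; Lq = rho^2/(1-rho) = 0.05

0.05


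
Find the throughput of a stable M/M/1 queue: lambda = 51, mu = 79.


For a stable queue (lambda < mu), throughput = lambda = 51 per hour

51 per hour


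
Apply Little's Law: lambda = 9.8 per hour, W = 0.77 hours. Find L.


L = lambda * W = 9.8 * 0.77 = 7.55

7.55


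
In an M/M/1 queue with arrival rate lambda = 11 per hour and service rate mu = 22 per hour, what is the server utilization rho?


rho = lambda/mu = 11/22 = 0.5

0.5


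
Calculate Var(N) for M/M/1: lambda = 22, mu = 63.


rho = 22/63; Var(N) = rho/(1-rho)^2 = 0.82

0.82


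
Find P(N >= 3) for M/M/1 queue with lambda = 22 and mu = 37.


P(N >= 3) = rho^3 = (22/37)^3 = 0.2102

0.2102


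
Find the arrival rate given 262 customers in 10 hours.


lambda = total arrivals / time = 262 / 10 = 26.2 per hour

26.2 per hour


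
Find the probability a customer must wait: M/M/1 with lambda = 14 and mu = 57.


P(wait) = rho = lambda/mu = 14/57 = 0.2456

0.2456


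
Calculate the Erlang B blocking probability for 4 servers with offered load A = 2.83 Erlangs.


B(N,A) = (A^N/N!) / sum(A^k/k!, k=0..N) with N=4, A=2.83 = 0.1871

0.1871


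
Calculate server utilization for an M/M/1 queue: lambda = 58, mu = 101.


rho = lambda/mu = 58/101 = 0.5743

0.5743


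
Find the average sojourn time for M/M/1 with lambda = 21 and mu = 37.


W = 1/(mu - lambda) = 1/(37 - 21) = 0.0625 hours

0.0625 hours


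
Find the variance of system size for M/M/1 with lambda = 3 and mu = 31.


rho = 3/31; Var(N) = rho/(1-rho)^2 = 0.12

0.12


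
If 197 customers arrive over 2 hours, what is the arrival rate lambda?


lambda = total arrivals / time = 197 / 2 = 98.5 per hour

98.5 per hour


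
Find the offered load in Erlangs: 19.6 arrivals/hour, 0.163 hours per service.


Offered load a = lambda * E[S] = 19.6 * 0.163 = 3.19 Erlangs

3.19 Erlangs


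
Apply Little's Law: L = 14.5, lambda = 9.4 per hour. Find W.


W = L / lambda = 14.5 / 9.4 = 1.5426 hours

1.5426 hours


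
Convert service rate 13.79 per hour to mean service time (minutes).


Mean service time = 60/mu = 60/13.79 = 4.35 minutes

4.35 minutes


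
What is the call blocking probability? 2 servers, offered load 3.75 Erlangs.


B(N,A) = (A^N/N!) / sum(A^k/k!, k=0..N) with N=2, A=3.75 = 0.5968

0.5968


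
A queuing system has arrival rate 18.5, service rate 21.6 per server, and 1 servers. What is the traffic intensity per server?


rho = lambda / (c * mu) = 18.5 / (1 * 21.6) = 0.8565

0.8565


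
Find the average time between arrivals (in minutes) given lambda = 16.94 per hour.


Mean interarrival time = 60/lambda = 60/16.94 = 3.54 minutes

3.54 minutes


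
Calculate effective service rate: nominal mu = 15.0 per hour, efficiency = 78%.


Effective rate = mu * efficiency = 15.0 * 0.78 = 11.7 per hour

11.7 per hour


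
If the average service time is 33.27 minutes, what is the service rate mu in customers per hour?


mu = 60 / avg_service_time = 60 / 33.27 = 1.8 per hour

1.8 per hour


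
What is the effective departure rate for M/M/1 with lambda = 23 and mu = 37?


For a stable queue (lambda < mu), throughput = lambda = 23 per hour

23 per hour


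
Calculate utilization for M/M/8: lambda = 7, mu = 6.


rho = lambda/(c*mu) = 7/(8*6) = 0.1458

0.1458


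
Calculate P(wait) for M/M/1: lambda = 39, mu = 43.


P(wait) = rho = lambda/mu = 39/43 = 0.907

0.907


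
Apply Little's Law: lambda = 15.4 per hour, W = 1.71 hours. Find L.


L = lambda * W = 15.4 * 1.71 = 26.33

26.33


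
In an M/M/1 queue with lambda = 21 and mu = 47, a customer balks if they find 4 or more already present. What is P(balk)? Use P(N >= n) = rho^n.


P(N >= 4) = rho^4 = (21/47)^4 = 0.0399

0.0399


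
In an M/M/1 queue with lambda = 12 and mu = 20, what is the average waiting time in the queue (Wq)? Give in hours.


rho = 12/20; Wq = rho/(mu - lambda) = 0.075 hours

0.075 hours


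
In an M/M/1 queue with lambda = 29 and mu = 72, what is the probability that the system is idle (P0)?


P0 = 1 - rho = 1 - 29/72 = 0.5972

0.5972


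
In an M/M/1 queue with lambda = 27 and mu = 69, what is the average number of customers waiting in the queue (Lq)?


rho = 27/69; Lq = rho^2/(1-rho) = 0.25

0.25


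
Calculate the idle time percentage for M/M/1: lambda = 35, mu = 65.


Idle fraction = (1 - rho) * 100 = (1 - 35/65) * 100 = 46.2%

46.2%


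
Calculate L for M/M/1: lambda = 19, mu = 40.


rho = 19/40; L = rho/(1-rho) = 0.9

0.9


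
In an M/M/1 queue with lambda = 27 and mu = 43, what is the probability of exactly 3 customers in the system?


rho = 27/43; P(n) = (1-rho)*rho^n = (1-27/43)*(27/43)^3 = 0.0921

0.0921


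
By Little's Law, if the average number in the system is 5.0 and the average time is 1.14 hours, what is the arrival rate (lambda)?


lambda = L / W = 5.0 / 1.14 = 4.39 per hour

4.39 per hour


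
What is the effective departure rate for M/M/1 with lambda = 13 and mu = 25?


For a stable queue (lambda < mu), throughput = lambda = 13 per hour

13 per hour


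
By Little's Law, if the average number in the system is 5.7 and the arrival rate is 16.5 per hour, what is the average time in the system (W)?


W = L / lambda = 5.7 / 16.5 = 0.3455 hours

0.3455 hours


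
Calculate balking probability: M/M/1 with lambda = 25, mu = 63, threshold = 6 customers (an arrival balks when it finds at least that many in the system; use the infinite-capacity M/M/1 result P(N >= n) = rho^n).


P(N >= 6) = rho^6 = (25/63)^6 = 0.0039

0.0039


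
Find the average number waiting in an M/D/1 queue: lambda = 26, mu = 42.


M/D/1: Lq = rho^2 / (2*(1-rho)) where rho = 26/42; Lq = 0.5

0.5


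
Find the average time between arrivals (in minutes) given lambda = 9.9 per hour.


Mean interarrival time = 60/lambda = 60/9.9 = 6.06 minutes

6.06 minutes


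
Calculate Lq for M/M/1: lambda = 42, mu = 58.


rho = 42/58; Lq = rho^2/(1-rho) = 1.9

1.9


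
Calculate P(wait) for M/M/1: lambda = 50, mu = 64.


P(wait) = rho = lambda/mu = 50/64 = 0.7813

0.7813


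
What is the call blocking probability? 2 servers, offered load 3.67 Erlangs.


B(N,A) = (A^N/N!) / sum(A^k/k!, k=0..N) with N=2, A=3.67 = 0.5905

0.5905


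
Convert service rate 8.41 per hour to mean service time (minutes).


Mean service time = 60/mu = 60/8.41 = 7.13 minutes

7.13 minutes


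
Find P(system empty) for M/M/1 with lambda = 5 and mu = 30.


P0 = 1 - rho = 1 - 5/30 = 0.8333

0.8333


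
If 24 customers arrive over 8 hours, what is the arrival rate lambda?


lambda = total arrivals / time = 24 / 8 = 3.0 per hour

3.0 per hour


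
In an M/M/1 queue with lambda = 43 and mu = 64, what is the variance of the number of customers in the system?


rho = 43/64; Var(N) = rho/(1-rho)^2 = 6.24

6.24


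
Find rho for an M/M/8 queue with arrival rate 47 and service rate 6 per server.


rho = lambda/(c*mu) = 47/(8*6) = 0.9792

0.9792


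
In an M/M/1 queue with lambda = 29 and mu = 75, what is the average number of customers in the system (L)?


rho = 29/75; L = rho/(1-rho) = 0.63

0.63


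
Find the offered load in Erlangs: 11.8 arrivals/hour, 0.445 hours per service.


Offered load a = lambda * E[S] = 11.8 * 0.445 = 5.25 Erlangs

5.25 Erlangs


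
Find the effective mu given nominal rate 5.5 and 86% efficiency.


Effective rate = mu * efficiency = 5.5 * 0.86 = 4.73 per hour

4.73 per hour


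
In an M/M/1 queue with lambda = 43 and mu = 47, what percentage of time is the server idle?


Idle fraction = (1 - rho) * 100 = (1 - 43/47) * 100 = 8.5%

8.5%


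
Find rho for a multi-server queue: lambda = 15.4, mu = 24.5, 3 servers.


rho = lambda / (c * mu) = 15.4 / (3 * 24.5) = 0.2095

0.2095


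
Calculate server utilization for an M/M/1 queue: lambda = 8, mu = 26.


rho = lambda/mu = 8/26 = 0.3077

0.3077


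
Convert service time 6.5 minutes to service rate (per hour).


mu = 60 / avg_service_time = 60 / 6.5 = 9.23 per hour

9.23 per hour


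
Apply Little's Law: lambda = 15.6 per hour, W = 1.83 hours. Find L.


L = lambda * W = 15.6 * 1.83 = 28.55

28.55


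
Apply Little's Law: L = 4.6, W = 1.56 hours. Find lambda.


lambda = L / W = 4.6 / 1.56 = 2.95 per hour

2.95 per hour


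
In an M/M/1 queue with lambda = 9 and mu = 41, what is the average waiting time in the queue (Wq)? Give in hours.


rho = 9/41; Wq = rho/(mu - lambda) = 0.0069 hours

0.0069 hours


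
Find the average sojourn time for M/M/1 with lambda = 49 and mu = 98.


W = 1/(mu - lambda) = 1/(98 - 49) = 0.0204 hours

0.0204 hours


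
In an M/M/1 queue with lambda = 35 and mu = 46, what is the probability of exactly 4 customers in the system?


rho = 35/46; P(n) = (1-rho)*rho^n = (1-35/46)*(35/46)^4 = 0.0801

0.0801


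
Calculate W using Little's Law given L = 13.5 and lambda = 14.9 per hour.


W = L / lambda = 13.5 / 14.9 = 0.906 hours

0.906 hours


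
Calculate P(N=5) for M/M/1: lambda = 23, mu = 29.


rho = 23/29; P(n) = (1-rho)*rho^n = (1-23/29)*(23/29)^5 = 0.0649

0.0649


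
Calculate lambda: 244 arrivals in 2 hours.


lambda = total arrivals / time = 244 / 2 = 122.0 per hour

122.0 per hour


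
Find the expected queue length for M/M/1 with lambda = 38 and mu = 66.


rho = 38/66; Lq = rho^2/(1-rho) = 0.78

0.78


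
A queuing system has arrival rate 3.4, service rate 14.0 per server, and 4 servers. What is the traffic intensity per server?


rho = lambda / (c * mu) = 3.4 / (4 * 14.0) = 0.0607

0.0607


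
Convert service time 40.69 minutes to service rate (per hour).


mu = 60 / avg_service_time = 60 / 40.69 = 1.47 per hour

1.47 per hour


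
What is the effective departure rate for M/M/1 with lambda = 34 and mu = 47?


For a stable queue (lambda < mu), throughput = lambda = 34 per hour

34 per hour


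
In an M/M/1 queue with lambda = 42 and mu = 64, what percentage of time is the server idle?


Idle fraction = (1 - rho) * 100 = (1 - 42/64) * 100 = 34.4%

34.4%


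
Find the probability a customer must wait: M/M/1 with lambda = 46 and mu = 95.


P(wait) = rho = lambda/mu = 46/95 = 0.4842

0.4842


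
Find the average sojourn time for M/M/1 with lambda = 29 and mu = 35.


W = 1/(mu - lambda) = 1/(35 - 29) = 0.1667 hours

0.1667 hours


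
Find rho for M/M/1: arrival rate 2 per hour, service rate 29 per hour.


rho = lambda/mu = 2/29 = 0.069

0.069


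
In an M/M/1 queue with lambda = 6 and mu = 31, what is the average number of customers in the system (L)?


rho = 6/31; L = rho/(1-rho) = 0.24

0.24


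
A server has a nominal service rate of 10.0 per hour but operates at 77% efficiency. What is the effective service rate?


Effective rate = mu * efficiency = 10.0 * 0.77 = 7.7 per hour

7.7 per hour


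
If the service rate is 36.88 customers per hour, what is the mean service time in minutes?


Mean service time = 60/mu = 60/36.88 = 1.63 minutes

1.63 minutes


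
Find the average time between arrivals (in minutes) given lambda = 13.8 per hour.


Mean interarrival time = 60/lambda = 60/13.8 = 4.35 minutes

4.35 minutes


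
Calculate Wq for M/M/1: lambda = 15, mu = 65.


rho = 15/65; Wq = rho/(mu - lambda) = 0.0046 hours

0.0046 hours


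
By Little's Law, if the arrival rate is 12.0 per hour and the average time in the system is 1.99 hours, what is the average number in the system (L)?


L = lambda * W = 12.0 * 1.99 = 23.88

23.88


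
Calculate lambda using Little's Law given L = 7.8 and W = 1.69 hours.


lambda = L / W = 7.8 / 1.69 = 4.62 per hour

4.62 per hour


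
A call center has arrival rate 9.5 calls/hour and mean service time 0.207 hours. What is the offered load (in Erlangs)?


Offered load a = lambda * E[S] = 9.5 * 0.207 = 1.97 Erlangs

1.97 Erlangs


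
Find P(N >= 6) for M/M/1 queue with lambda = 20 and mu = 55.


P(N >= 6) = rho^6 = (20/55)^6 = 0.0023

0.0023


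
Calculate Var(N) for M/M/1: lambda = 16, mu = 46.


rho = 16/46; Var(N) = rho/(1-rho)^2 = 0.82

0.82


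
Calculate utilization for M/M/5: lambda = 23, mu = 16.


rho = lambda/(c*mu) = 23/(5*16) = 0.2875

0.2875


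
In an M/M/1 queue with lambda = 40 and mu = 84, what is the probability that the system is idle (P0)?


P0 = 1 - rho = 1 - 40/84 = 0.5238

0.5238


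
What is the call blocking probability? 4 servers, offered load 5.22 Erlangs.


B(N,A) = (A^N/N!) / sum(A^k/k!, k=0..N) with N=4, A=5.22 = 0.4153

0.4153


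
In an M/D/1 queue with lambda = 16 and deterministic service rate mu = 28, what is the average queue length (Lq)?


M/D/1: Lq = rho^2 / (2*(1-rho)) where rho = 16/28; Lq = 0.38

0.38


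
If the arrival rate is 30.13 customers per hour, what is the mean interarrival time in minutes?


Mean interarrival time = 60/lambda = 60/30.13 = 1.99 minutes

1.99 minutes


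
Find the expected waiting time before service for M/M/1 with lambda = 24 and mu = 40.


rho = 24/40; Wq = rho/(mu - lambda) = 0.0375 hours

0.0375 hours


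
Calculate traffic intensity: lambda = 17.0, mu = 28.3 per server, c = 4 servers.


rho = lambda / (c * mu) = 17.0 / (4 * 28.3) = 0.1502

0.1502


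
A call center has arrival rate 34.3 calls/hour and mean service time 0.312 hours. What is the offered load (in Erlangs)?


Offered load a = lambda * E[S] = 34.3 * 0.312 = 10.7 Erlangs

10.7 Erlangs


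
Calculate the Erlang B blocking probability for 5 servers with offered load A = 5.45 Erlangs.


B(N,A) = (A^N/N!) / sum(A^k/k!, k=0..N) with N=5, A=5.45 = 0.3203

0.3203


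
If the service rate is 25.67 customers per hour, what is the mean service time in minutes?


Mean service time = 60/mu = 60/25.67 = 2.34 minutes

2.34 minutes


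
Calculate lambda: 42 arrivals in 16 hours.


lambda = total arrivals / time = 42 / 16 = 2.63 per hour

2.63 per hour


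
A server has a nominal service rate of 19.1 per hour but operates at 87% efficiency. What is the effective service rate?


Effective rate = mu * efficiency = 19.1 * 0.87 = 16.62 per hour

16.62 per hour


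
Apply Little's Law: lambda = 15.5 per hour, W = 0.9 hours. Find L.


L = lambda * W = 15.5 * 0.9 = 13.95

13.95


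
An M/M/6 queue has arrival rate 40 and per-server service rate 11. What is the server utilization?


rho = lambda/(c*mu) = 40/(6*11) = 0.6061

0.6061


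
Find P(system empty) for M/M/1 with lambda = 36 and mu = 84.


P0 = 1 - rho = 1 - 36/84 = 0.5714

0.5714


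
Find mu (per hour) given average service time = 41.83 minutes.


mu = 60 / avg_service_time = 60 / 41.83 = 1.43 per hour

1.43 per hour


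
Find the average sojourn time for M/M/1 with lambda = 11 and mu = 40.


W = 1/(mu - lambda) = 1/(40 - 11) = 0.0345 hours

0.0345 hours


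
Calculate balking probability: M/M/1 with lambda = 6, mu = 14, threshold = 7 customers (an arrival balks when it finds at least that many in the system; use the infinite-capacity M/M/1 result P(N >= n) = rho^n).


P(N >= 7) = rho^7 = (6/14)^7 = 0.0027

0.0027


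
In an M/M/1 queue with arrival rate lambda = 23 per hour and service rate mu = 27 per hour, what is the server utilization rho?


rho = lambda/mu = 23/27 = 0.8519

0.8519


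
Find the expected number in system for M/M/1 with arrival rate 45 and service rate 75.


rho = 45/75; L = rho/(1-rho) = 1.5

1.5


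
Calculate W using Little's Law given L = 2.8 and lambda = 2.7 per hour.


W = L / lambda = 2.8 / 2.7 = 1.037 hours

1.037 hours


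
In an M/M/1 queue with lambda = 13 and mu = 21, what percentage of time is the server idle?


Idle fraction = (1 - rho) * 100 = (1 - 13/21) * 100 = 38.1%

38.1%


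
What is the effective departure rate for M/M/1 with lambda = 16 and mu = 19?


For a stable queue (lambda < mu), throughput = lambda = 16 per hour

16 per hour


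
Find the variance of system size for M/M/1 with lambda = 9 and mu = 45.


rho = 9/45; Var(N) = rho/(1-rho)^2 = 0.31

0.31


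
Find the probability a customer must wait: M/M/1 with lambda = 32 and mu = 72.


P(wait) = rho = lambda/mu = 32/72 = 0.4444

0.4444


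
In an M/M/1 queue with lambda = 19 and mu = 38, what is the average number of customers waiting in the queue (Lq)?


rho = 19/38; Lq = rho^2/(1-rho) = 0.5

0.5


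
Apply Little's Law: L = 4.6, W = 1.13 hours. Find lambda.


lambda = L / W = 4.6 / 1.13 = 4.07 per hour

4.07 per hour


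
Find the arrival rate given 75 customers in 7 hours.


lambda = total arrivals / time = 75 / 7 = 10.71 per hour

10.71 per hour


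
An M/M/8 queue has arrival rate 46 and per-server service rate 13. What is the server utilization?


rho = lambda/(c*mu) = 46/(8*13) = 0.4423

0.4423


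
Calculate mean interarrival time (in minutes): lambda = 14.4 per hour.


Mean interarrival time = 60/lambda = 60/14.4 = 4.17 minutes

4.17 minutes


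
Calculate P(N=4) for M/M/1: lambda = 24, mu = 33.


rho = 24/33; P(n) = (1-rho)*rho^n = (1-24/33)*(24/33)^4 = 0.0763

0.0763


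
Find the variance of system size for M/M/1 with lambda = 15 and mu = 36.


rho = 15/36; Var(N) = rho/(1-rho)^2 = 1.22

1.22


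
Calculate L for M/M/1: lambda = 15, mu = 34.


rho = 15/34; L = rho/(1-rho) = 0.79

0.79


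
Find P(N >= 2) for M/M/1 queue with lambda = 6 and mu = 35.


P(N >= 2) = rho^2 = (6/35)^2 = 0.0294

0.0294


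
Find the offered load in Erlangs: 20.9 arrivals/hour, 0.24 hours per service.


Offered load a = lambda * E[S] = 20.9 * 0.24 = 5.02 Erlangs

5.02 Erlangs


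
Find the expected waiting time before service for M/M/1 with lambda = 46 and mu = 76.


rho = 46/76; Wq = rho/(mu - lambda) = 0.0202 hours

0.0202 hours


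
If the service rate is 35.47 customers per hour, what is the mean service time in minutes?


Mean service time = 60/mu = 60/35.47 = 1.69 minutes

1.69 minutes


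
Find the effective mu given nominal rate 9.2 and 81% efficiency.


Effective rate = mu * efficiency = 9.2 * 0.81 = 7.45 per hour

7.45 per hour


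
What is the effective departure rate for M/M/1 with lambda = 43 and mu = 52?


For a stable queue (lambda < mu), throughput = lambda = 43 per hour

43 per hour


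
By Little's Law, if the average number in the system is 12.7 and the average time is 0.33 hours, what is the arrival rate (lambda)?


lambda = L / W = 12.7 / 0.33 = 38.48 per hour

38.48 per hour


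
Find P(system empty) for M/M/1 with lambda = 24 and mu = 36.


P0 = 1 - rho = 1 - 24/36 = 0.3333

0.3333


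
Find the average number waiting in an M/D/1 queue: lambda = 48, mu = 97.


M/D/1: Lq = rho^2 / (2*(1-rho)) where rho = 48/97; Lq = 0.24

0.24


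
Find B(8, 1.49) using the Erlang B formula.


B(N,A) = (A^N/N!) / sum(A^k/k!, k=0..N) with N=8, A=1.49 = 0.0001

0.0001


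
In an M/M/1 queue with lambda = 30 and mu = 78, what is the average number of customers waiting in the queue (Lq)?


rho = 30/78; Lq = rho^2/(1-rho) = 0.24

0.24


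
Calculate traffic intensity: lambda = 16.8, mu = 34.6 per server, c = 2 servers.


rho = lambda / (c * mu) = 16.8 / (2 * 34.6) = 0.2428

0.2428


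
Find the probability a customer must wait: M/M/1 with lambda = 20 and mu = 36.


P(wait) = rho = lambda/mu = 20/36 = 0.5556

0.5556


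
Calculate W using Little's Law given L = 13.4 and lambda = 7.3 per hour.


W = L / lambda = 13.4 / 7.3 = 1.8356 hours

1.8356 hours


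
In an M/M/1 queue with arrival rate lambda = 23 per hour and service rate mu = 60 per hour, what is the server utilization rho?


rho = lambda/mu = 23/60 = 0.3833

0.3833


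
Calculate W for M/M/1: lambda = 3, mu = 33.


W = 1/(mu - lambda) = 1/(33 - 3) = 0.0333 hours

0.0333 hours


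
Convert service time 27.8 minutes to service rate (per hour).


mu = 60 / avg_service_time = 60 / 27.8 = 2.16 per hour

2.16 per hour


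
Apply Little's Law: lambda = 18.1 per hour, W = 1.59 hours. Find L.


L = lambda * W = 18.1 * 1.59 = 28.78

28.78


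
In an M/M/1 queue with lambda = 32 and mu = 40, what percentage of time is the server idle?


Idle fraction = (1 - rho) * 100 = (1 - 32/40) * 100 = 20.0%

20.0%


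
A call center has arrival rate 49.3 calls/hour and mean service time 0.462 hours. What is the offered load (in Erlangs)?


Offered load a = lambda * E[S] = 49.3 * 0.462 = 22.78 Erlangs

22.78 Erlangs


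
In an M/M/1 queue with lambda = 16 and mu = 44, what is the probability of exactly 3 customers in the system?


rho = 16/44; P(n) = (1-rho)*rho^n = (1-16/44)*(16/44)^3 = 0.0306

0.0306


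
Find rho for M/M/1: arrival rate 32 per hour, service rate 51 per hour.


rho = lambda/mu = 32/51 = 0.6275

0.6275


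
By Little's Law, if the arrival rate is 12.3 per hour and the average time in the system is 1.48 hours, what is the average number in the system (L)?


L = lambda * W = 12.3 * 1.48 = 18.2

18.2


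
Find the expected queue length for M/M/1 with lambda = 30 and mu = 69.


rho = 30/69; Lq = rho^2/(1-rho) = 0.33

0.33


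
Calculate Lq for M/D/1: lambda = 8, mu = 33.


M/D/1: Lq = rho^2 / (2*(1-rho)) where rho = 8/33; Lq = 0.04

0.04


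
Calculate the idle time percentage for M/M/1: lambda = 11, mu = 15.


Idle fraction = (1 - rho) * 100 = (1 - 11/15) * 100 = 26.7%

26.7%


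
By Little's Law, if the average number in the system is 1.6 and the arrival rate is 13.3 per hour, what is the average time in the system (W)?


W = L / lambda = 1.6 / 13.3 = 0.1203 hours

0.1203 hours


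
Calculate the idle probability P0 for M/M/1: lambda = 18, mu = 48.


P0 = 1 - rho = 1 - 18/48 = 0.625

0.625


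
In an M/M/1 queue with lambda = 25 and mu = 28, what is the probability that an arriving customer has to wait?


P(wait) = rho = lambda/mu = 25/28 = 0.8929

0.8929


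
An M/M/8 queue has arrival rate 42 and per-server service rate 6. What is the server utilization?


rho = lambda/(c*mu) = 42/(8*6) = 0.875

0.875


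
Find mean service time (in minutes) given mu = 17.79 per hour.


Mean service time = 60/mu = 60/17.79 = 3.37 minutes

3.37 minutes


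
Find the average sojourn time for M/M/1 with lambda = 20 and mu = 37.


W = 1/(mu - lambda) = 1/(37 - 20) = 0.0588 hours

0.0588 hours


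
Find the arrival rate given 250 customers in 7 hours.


lambda = total arrivals / time = 250 / 7 = 35.71 per hour

35.71 per hour


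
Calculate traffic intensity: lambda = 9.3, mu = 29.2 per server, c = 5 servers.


rho = lambda / (c * mu) = 9.3 / (5 * 29.2) = 0.0637

0.0637


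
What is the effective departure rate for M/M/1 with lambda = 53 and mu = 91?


For a stable queue (lambda < mu), throughput = lambda = 53 per hour

53 per hour


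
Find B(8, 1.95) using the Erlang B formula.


B(N,A) = (A^N/N!) / sum(A^k/k!, k=0..N) with N=8, A=1.95 = 0.0007

0.0007


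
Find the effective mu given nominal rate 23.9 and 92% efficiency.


Effective rate = mu * efficiency = 23.9 * 0.92 = 21.99 per hour

21.99 per hour


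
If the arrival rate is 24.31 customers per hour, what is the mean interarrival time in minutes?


Mean interarrival time = 60/lambda = 60/24.31 = 2.47 minutes

2.47 minutes


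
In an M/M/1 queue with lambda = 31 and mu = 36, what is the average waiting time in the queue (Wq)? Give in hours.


rho = 31/36; Wq = rho/(mu - lambda) = 0.1722 hours

0.1722 hours


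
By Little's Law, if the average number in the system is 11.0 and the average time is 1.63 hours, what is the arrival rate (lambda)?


lambda = L / W = 11.0 / 1.63 = 6.75 per hour

6.75 per hour


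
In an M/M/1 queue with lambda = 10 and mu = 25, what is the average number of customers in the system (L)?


rho = 10/25; L = rho/(1-rho) = 0.67

0.67


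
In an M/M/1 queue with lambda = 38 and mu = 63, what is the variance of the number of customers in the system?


rho = 38/63; Var(N) = rho/(1-rho)^2 = 3.83

3.83


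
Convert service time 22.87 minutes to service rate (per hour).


mu = 60 / avg_service_time = 60 / 22.87 = 2.62 per hour

2.62 per hour


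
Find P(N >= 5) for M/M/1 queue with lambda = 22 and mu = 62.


P(N >= 5) = rho^5 = (22/62)^5 = 0.0056

0.0056


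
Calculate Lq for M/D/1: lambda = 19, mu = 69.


M/D/1: Lq = rho^2 / (2*(1-rho)) where rho = 19/69; Lq = 0.05

0.05


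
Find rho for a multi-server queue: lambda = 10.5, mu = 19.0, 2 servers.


rho = lambda / (c * mu) = 10.5 / (2 * 19.0) = 0.2763

0.2763


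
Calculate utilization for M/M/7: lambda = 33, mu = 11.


rho = lambda/(c*mu) = 33/(7*11) = 0.4286

0.4286


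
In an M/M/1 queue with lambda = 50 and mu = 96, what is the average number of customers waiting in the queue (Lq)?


rho = 50/96; Lq = rho^2/(1-rho) = 0.57

0.57


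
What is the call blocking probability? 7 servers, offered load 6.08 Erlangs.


B(N,A) = (A^N/N!) / sum(A^k/k!, k=0..N) with N=7, A=6.08 = 0.1903

0.1903


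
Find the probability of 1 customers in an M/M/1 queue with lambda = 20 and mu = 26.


rho = 20/26; P(n) = (1-rho)*rho^n = (1-20/26)*(20/26)^1 = 0.1775

0.1775


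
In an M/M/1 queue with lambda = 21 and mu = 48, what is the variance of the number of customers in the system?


rho = 21/48; Var(N) = rho/(1-rho)^2 = 1.38

1.38


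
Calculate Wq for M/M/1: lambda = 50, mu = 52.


rho = 50/52; Wq = rho/(mu - lambda) = 0.4808 hours

0.4808 hours


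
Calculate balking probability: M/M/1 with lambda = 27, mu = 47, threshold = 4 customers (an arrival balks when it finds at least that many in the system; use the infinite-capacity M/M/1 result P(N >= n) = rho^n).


P(N >= 4) = rho^4 = (27/47)^4 = 0.1089

0.1089


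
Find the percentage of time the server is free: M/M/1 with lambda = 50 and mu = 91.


Idle fraction = (1 - rho) * 100 = (1 - 50/91) * 100 = 45.1%

45.1%


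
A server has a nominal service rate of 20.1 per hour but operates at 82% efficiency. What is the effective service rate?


Effective rate = mu * efficiency = 20.1 * 0.82 = 16.48 per hour

16.48 per hour


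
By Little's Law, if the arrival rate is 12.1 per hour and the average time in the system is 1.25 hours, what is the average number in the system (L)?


L = lambda * W = 12.1 * 1.25 = 15.13

15.13


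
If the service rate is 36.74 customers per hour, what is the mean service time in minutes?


Mean service time = 60/mu = 60/36.74 = 1.63 minutes

1.63 minutes


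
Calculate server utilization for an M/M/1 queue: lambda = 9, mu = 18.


rho = lambda/mu = 9/18 = 0.5

0.5


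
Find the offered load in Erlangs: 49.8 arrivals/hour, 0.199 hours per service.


Offered load a = lambda * E[S] = 49.8 * 0.199 = 9.91 Erlangs

9.91 Erlangs


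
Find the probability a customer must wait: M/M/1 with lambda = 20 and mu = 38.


P(wait) = rho = lambda/mu = 20/38 = 0.5263

0.5263


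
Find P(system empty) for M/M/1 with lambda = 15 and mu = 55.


P0 = 1 - rho = 1 - 15/55 = 0.7273

0.7273


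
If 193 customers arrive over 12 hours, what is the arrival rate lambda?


lambda = total arrivals / time = 193 / 12 = 16.08 per hour

16.08 per hour


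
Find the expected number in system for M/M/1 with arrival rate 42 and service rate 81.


rho = 42/81; L = rho/(1-rho) = 1.08

1.08


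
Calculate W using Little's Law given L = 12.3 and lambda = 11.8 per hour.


W = L / lambda = 12.3 / 11.8 = 1.0424 hours

1.0424 hours


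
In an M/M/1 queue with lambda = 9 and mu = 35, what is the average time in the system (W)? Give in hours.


W = 1/(mu - lambda) = 1/(35 - 9) = 0.0385 hours

0.0385 hours


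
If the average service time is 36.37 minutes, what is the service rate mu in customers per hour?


mu = 60 / avg_service_time = 60 / 36.37 = 1.65 per hour

1.65 per hour


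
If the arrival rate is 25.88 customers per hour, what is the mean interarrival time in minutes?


Mean interarrival time = 60/lambda = 60/25.88 = 2.32 minutes

2.32 minutes


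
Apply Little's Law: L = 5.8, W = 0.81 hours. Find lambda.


lambda = L / W = 5.8 / 0.81 = 7.16 per hour

7.16 per hour


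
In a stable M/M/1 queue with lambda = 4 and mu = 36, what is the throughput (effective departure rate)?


For a stable queue (lambda < mu), throughput = lambda = 4 per hour

4 per hour


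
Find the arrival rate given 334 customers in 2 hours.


lambda = total arrivals / time = 334 / 2 = 167.0 per hour

167.0 per hour


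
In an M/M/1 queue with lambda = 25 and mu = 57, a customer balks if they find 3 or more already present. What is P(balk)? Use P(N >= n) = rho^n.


P(N >= 3) = rho^3 = (25/57)^3 = 0.0844

0.0844


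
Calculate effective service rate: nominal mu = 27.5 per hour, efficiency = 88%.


Effective rate = mu * efficiency = 27.5 * 0.88 = 24.2 per hour

24.2 per hour


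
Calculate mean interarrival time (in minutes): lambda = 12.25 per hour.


Mean interarrival time = 60/lambda = 60/12.25 = 4.9 minutes

4.9 minutes


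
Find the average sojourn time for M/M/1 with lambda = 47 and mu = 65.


W = 1/(mu - lambda) = 1/(65 - 47) = 0.0556 hours

0.0556 hours


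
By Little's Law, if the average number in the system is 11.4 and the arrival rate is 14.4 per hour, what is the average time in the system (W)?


W = L / lambda = 11.4 / 14.4 = 0.7917 hours

0.7917 hours


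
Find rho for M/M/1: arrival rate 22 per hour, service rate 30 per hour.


rho = lambda/mu = 22/30 = 0.7333

0.7333


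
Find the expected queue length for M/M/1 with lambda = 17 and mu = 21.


rho = 17/21; Lq = rho^2/(1-rho) = 3.44

3.44


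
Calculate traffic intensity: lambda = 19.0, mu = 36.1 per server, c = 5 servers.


rho = lambda / (c * mu) = 19.0 / (5 * 36.1) = 0.1053

0.1053


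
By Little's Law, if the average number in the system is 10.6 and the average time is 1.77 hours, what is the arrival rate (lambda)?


lambda = L / W = 10.6 / 1.77 = 5.99 per hour

5.99 per hour


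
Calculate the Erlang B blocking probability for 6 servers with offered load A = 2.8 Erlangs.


B(N,A) = (A^N/N!) / sum(A^k/k!, k=0..N) with N=6, A=2.8 = 0.0417

0.0417


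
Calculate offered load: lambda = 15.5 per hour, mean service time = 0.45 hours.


Offered load a = lambda * E[S] = 15.5 * 0.45 = 6.98 Erlangs

6.98 Erlangs


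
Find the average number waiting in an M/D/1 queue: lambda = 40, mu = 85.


M/D/1: Lq = rho^2 / (2*(1-rho)) where rho = 40/85; Lq = 0.21

0.21


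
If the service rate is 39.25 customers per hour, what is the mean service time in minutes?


Mean service time = 60/mu = 60/39.25 = 1.53 minutes

1.53 minutes


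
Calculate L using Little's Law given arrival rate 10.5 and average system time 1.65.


L = lambda * W = 10.5 * 1.65 = 17.33

17.33


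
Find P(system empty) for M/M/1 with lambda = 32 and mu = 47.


P0 = 1 - rho = 1 - 32/47 = 0.3191

0.3191


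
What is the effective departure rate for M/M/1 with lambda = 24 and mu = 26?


For a stable queue (lambda < mu), throughput = lambda = 24 per hour

24 per hour


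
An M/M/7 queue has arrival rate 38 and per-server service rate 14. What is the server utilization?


rho = lambda/(c*mu) = 38/(7*14) = 0.3878

0.3878


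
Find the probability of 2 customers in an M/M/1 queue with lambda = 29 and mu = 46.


rho = 29/46; P(n) = (1-rho)*rho^n = (1-29/46)*(29/46)^2 = 0.1469

0.1469


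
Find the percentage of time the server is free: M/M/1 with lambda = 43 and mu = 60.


Idle fraction = (1 - rho) * 100 = (1 - 43/60) * 100 = 28.3%

28.3%


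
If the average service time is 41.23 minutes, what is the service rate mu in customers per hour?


mu = 60 / avg_service_time = 60 / 41.23 = 1.46 per hour

1.46 per hour


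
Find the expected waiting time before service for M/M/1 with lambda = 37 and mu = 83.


rho = 37/83; Wq = rho/(mu - lambda) = 0.0097 hours

0.0097 hours


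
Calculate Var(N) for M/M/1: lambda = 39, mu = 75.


rho = 39/75; Var(N) = rho/(1-rho)^2 = 2.26

2.26


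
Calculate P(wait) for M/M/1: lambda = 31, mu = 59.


P(wait) = rho = lambda/mu = 31/59 = 0.5254

0.5254


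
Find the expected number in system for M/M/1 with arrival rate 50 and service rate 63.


rho = 50/63; L = rho/(1-rho) = 3.85

3.85


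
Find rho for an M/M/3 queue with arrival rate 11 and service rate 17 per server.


rho = lambda/(c*mu) = 11/(3*17) = 0.2157

0.2157


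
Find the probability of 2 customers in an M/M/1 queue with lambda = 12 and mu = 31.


rho = 12/31; P(n) = (1-rho)*rho^n = (1-12/31)*(12/31)^2 = 0.0918

0.0918


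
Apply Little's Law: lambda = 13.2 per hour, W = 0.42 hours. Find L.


L = lambda * W = 13.2 * 0.42 = 5.54

5.54


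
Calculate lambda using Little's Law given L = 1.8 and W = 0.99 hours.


lambda = L / W = 1.8 / 0.99 = 1.82 per hour

1.82 per hour


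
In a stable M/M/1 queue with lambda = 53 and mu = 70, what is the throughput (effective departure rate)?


For a stable queue (lambda < mu), throughput = lambda = 53 per hour

53 per hour


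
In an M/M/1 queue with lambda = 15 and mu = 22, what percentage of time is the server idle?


Idle fraction = (1 - rho) * 100 = (1 - 15/22) * 100 = 31.8%

31.8%


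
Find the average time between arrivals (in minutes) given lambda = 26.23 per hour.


Mean interarrival time = 60/lambda = 60/26.23 = 2.29 minutes

2.29 minutes


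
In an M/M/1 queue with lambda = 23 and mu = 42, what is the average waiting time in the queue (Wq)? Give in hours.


rho = 23/42; Wq = rho/(mu - lambda) = 0.0288 hours

0.0288 hours


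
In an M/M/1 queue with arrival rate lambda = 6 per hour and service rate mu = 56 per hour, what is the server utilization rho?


rho = lambda/mu = 6/56 = 0.1071

0.1071


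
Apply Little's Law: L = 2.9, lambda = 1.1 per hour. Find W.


W = L / lambda = 2.9 / 1.1 = 2.6364 hours

2.6364 hours


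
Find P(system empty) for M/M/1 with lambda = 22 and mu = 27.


P0 = 1 - rho = 1 - 22/27 = 0.1852

0.1852


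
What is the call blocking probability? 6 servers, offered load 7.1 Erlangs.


B(N,A) = (A^N/N!) / sum(A^k/k!, k=0..N) with N=6, A=7.1 = 0.3375

0.3375


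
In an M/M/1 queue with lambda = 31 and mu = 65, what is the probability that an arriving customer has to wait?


P(wait) = rho = lambda/mu = 31/65 = 0.4769

0.4769


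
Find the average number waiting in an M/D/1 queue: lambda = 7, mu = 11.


M/D/1: Lq = rho^2 / (2*(1-rho)) where rho = 7/11; Lq = 0.56

0.56


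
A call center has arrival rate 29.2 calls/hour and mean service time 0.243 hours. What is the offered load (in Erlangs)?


Offered load a = lambda * E[S] = 29.2 * 0.243 = 7.1 Erlangs

7.1 Erlangs


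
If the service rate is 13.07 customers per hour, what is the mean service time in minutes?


Mean service time = 60/mu = 60/13.07 = 4.59 minutes

4.59 minutes


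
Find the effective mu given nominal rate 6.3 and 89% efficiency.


Effective rate = mu * efficiency = 6.3 * 0.89 = 5.61 per hour

5.61 per hour


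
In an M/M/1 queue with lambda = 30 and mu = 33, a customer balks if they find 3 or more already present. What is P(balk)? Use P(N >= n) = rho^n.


P(N >= 3) = rho^3 = (30/33)^3 = 0.7513

0.7513


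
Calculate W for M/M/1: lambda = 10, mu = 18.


W = 1/(mu - lambda) = 1/(18 - 10) = 0.125 hours

0.125 hours


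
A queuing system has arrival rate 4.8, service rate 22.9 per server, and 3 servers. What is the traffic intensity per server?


rho = lambda / (c * mu) = 4.8 / (3 * 22.9) = 0.0699

0.0699


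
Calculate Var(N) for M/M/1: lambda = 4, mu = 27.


rho = 4/27; Var(N) = rho/(1-rho)^2 = 0.2

0.2


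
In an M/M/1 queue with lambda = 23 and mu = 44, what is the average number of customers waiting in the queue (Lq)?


rho = 23/44; Lq = rho^2/(1-rho) = 0.57

0.57


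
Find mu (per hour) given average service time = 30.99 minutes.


mu = 60 / avg_service_time = 60 / 30.99 = 1.94 per hour

1.94 per hour


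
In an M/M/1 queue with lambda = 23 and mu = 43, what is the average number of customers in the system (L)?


rho = 23/43; L = rho/(1-rho) = 1.15

1.15


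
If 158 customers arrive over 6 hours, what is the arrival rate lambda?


lambda = total arrivals / time = 158 / 6 = 26.33 per hour

26.33 per hour


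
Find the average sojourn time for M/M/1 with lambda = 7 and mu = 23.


W = 1/(mu - lambda) = 1/(23 - 7) = 0.0625 hours

0.0625 hours


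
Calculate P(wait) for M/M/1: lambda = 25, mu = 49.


P(wait) = rho = lambda/mu = 25/49 = 0.5102

0.5102


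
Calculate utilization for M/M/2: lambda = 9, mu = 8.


rho = lambda/(c*mu) = 9/(2*8) = 0.5625

0.5625


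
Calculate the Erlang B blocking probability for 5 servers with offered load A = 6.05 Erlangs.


B(N,A) = (A^N/N!) / sum(A^k/k!, k=0..N) with N=5, A=6.05 = 0.3639

0.3639


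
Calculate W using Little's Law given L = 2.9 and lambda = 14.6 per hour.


W = L / lambda = 2.9 / 14.6 = 0.1986 hours

0.1986 hours


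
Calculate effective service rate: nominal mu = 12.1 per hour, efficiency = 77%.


Effective rate = mu * efficiency = 12.1 * 0.77 = 9.32 per hour

9.32 per hour


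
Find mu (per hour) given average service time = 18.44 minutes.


mu = 60 / avg_service_time = 60 / 18.44 = 3.25 per hour

3.25 per hour


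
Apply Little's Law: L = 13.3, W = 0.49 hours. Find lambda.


lambda = L / W = 13.3 / 0.49 = 27.14 per hour

27.14 per hour


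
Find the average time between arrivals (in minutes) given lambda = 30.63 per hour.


Mean interarrival time = 60/lambda = 60/30.63 = 1.96 minutes

1.96 minutes


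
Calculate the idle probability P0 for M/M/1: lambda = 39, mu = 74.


P0 = 1 - rho = 1 - 39/74 = 0.473

0.473


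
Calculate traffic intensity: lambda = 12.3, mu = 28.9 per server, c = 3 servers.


rho = lambda / (c * mu) = 12.3 / (3 * 28.9) = 0.1419

0.1419
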